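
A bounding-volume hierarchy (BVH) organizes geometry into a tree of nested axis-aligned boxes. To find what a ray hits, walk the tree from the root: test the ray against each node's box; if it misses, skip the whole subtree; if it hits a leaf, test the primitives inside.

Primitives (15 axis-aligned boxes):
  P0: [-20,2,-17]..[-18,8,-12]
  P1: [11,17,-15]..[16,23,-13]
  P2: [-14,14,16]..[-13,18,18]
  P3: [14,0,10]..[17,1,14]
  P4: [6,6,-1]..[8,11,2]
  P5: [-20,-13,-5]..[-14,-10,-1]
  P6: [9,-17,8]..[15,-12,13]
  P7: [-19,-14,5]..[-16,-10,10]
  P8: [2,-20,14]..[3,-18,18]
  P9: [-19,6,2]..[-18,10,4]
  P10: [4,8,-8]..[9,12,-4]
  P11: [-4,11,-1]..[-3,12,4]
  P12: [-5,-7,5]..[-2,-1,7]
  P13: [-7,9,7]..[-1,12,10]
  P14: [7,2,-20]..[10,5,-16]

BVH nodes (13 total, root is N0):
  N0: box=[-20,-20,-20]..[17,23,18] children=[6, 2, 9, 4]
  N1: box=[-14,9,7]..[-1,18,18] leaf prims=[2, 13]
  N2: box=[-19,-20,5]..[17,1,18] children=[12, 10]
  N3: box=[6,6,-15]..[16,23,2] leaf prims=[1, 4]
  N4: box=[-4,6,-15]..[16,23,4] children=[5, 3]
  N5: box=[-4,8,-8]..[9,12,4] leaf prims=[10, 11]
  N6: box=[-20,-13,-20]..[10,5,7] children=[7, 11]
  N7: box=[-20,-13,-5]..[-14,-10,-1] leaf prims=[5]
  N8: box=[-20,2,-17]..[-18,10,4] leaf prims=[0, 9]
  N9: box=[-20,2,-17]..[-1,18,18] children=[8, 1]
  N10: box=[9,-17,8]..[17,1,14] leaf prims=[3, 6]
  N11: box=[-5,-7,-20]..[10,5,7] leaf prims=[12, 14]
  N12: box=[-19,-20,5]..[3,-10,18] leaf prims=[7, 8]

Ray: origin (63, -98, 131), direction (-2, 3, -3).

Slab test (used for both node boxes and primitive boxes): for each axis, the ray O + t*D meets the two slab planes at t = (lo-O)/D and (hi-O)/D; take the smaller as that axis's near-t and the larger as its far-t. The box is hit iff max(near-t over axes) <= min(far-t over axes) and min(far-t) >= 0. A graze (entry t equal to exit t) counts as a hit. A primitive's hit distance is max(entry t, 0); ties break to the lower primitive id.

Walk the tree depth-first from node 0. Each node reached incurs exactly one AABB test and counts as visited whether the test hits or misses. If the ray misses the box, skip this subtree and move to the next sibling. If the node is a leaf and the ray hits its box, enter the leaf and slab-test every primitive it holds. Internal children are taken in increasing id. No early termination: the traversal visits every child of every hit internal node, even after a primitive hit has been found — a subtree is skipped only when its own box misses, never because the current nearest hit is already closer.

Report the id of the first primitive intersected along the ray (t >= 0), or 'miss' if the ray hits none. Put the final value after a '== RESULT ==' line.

Walk:
N0 x:[23,83/2] y:[26,121/3] z:[113/3,151/3] -> hit [113/3,121/3], descend [2, 4, 6, 9]
  N2 x:[23,41] y:[26,33] z:[113/3,42] -> miss, prune
  N4 x:[47/2,67/2] y:[104/3,121/3] z:[127/3,146/3] -> miss, prune
  N6 x:[53/2,83/2] y:[85/3,103/3] z:[124/3,151/3] -> miss, prune
  N9 x:[32,83/2] y:[100/3,116/3] z:[113/3,148/3] -> hit [113/3,116/3], descend [1, 8]
    N1 x:[32,77/2] y:[107/3,116/3] z:[113/3,124/3] -> hit [113/3,77/2] leaf, test {P2@t=38, P13(miss)}
    N8 x:[81/2,83/2] y:[100/3,36] z:[127/3,148/3] -> miss, prune

7 AABB tests over nodes [0, 2, 4, 6, 9, 1, 8]; 1 leaf entered; closest P2.

== RESULT ==
2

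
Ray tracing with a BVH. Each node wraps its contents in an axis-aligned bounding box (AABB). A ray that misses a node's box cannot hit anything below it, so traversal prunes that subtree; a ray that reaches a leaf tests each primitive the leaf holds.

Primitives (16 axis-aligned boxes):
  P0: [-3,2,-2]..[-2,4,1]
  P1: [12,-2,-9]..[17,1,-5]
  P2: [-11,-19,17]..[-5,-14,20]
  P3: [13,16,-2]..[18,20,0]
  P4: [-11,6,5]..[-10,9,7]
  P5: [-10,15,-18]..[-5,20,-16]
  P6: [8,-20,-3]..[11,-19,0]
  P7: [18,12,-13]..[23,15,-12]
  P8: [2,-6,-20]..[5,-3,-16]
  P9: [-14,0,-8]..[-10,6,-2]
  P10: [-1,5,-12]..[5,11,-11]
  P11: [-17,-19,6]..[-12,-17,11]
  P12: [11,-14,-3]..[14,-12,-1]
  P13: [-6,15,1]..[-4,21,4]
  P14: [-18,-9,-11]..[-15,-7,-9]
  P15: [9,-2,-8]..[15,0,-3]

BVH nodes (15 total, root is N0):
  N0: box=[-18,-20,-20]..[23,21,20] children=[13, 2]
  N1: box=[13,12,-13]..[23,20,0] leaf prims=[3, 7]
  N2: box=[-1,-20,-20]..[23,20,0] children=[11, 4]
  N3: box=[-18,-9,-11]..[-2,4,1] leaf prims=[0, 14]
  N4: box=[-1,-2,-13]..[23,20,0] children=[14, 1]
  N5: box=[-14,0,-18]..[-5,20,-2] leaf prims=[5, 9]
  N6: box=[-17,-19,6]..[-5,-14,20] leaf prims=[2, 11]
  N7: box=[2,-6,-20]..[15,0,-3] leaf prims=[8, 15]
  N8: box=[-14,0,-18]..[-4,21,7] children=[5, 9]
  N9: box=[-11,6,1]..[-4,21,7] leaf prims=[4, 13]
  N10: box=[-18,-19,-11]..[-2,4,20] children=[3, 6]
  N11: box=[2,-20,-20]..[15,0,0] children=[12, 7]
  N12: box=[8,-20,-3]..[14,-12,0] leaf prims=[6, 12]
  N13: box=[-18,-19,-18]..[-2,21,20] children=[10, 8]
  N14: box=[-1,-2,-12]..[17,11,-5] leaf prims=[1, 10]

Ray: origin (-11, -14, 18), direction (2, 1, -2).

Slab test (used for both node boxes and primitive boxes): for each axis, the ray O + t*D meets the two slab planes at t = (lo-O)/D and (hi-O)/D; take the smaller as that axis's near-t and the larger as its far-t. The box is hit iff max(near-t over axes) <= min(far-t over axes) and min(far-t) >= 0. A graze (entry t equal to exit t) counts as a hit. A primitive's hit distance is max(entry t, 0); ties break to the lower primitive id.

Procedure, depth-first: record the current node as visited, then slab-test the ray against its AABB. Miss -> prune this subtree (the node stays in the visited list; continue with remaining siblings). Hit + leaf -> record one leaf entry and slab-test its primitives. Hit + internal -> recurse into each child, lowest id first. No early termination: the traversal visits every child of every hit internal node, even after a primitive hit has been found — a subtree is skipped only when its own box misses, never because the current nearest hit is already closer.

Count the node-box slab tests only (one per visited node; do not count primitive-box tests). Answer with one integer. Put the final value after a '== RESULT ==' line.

Traverse from the root:
N0 x:[-7/2,17] y:[-6,35] z:[-1,19] -> hit [-1,17], descend [2, 13]
  N2 x:[5,17] y:[-6,34] z:[9,19] -> hit [9,17], descend [4, 11]
    N4 x:[5,17] y:[12,34] z:[9,31/2] -> hit [12,31/2], descend [1, 14]
      N1 x:[12,17] y:[26,34] z:[9,31/2] -> miss, prune
      N14 x:[5,14] y:[12,25] z:[23/2,15] -> hit [12,14] leaf, test {P1@t=12, P10(miss)}
    N11 x:[13/2,13] y:[-6,14] z:[9,19] -> hit [9,13], descend [7, 12]
      N7 x:[13/2,13] y:[8,14] z:[21/2,19] -> hit [21/2,13] leaf, test {P8(miss), P15@t=12}
      N12 x:[19/2,25/2] y:[-6,2] z:[9,21/2] -> miss, prune
  N13 x:[-7/2,9/2] y:[-5,35] z:[-1,18] -> hit [-1,9/2], descend [8, 10]
    N8 x:[-3/2,7/2] y:[14,35] z:[11/2,18] -> miss, prune
    N10 x:[-7/2,9/2] y:[-5,18] z:[-1,29/2] -> hit [-1,9/2], descend [3, 6]
      N3 x:[-7/2,9/2] y:[5,18] z:[17/2,29/2] -> miss, prune
      N6 x:[-3,3] y:[-5,0] z:[-1,6] -> hit [-1,0] leaf, test {P2@t=0, P11(miss)}

Summary -> nodes [0, 2, 4, 1, 14, 11, 7, 12, 13, 8, 10, 3, 6]; box-tests=13; leaf-entries=3; first=P2

== RESULT ==
13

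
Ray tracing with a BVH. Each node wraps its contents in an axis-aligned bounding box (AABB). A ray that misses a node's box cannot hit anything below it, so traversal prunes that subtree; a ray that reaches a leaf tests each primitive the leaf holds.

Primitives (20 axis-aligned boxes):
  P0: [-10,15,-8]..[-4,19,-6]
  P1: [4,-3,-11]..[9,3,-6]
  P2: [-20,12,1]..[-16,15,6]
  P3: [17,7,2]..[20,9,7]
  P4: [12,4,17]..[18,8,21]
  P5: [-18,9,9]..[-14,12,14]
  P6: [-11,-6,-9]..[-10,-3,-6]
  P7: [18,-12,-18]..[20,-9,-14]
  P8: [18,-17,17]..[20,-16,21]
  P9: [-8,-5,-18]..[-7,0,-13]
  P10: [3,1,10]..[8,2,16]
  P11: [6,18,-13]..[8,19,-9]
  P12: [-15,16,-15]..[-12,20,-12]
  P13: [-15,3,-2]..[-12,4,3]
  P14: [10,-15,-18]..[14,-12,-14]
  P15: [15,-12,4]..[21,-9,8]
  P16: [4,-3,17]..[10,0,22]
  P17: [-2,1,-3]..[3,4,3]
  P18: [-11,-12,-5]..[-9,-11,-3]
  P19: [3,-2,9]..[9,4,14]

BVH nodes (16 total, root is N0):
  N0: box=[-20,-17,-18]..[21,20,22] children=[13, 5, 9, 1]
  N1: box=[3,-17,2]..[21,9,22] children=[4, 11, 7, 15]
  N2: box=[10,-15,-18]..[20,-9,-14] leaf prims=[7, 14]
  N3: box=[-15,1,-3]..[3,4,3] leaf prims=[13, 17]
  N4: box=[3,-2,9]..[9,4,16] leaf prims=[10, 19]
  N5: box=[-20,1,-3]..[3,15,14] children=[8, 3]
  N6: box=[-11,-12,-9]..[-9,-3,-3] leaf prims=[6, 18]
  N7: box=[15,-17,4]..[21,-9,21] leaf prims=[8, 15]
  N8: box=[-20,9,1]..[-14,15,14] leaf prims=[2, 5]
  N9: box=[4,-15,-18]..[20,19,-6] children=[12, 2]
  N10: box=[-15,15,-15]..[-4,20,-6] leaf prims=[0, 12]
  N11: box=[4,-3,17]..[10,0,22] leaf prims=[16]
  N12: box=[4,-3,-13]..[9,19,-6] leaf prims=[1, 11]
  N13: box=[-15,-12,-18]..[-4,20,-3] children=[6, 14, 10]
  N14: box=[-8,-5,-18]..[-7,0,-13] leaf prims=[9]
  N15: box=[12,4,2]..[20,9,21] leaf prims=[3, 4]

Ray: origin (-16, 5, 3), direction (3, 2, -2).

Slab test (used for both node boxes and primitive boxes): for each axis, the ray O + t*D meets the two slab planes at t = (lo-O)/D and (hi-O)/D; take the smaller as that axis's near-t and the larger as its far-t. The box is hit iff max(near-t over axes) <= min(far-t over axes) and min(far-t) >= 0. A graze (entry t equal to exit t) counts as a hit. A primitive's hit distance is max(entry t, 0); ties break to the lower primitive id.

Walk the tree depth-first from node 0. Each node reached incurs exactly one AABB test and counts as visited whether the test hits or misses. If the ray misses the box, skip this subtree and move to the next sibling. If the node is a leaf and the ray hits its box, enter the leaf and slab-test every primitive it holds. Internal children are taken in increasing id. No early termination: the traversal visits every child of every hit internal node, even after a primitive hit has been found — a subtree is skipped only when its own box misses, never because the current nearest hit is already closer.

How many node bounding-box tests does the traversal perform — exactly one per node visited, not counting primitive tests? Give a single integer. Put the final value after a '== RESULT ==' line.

Walk:
N0 x:[-4/3,37/3] y:[-11,15/2] z:[-19/2,21/2] -> hit [-4/3,15/2], descend [1, 5, 9, 13]
  N1 x:[19/3,37/3] y:[-11,2] z:[-19/2,1/2] -> miss, prune
  N5 x:[-4/3,19/3] y:[-2,5] z:[-11/2,3] -> hit [-4/3,3], descend [3, 8]
    N3 x:[1/3,19/3] y:[-2,-1/2] z:[0,3] -> miss, prune
    N8 x:[-4/3,2/3] y:[2,5] z:[-11/2,1] -> miss, prune
  N9 x:[20/3,12] y:[-10,7] z:[9/2,21/2] -> hit [20/3,7], descend [2, 12]
    N2 x:[26/3,12] y:[-10,-7] z:[17/2,21/2] -> miss, prune
    N12 x:[20/3,25/3] y:[-4,7] z:[9/2,8] -> hit [20/3,7] leaf, test {P1(miss), P11(miss)}
  N13 x:[1/3,4] y:[-17/2,15/2] z:[3,21/2] -> hit [3,4], descend [6, 10, 14]
    N6 x:[5/3,7/3] y:[-17/2,-4] z:[3,6] -> miss, prune
    N10 x:[1/3,4] y:[5,15/2] z:[9/2,9] -> miss, prune
    N14 x:[8/3,3] y:[-5,-5/2] z:[8,21/2] -> miss, prune

Visited [0, 1, 5, 3, 8, 9, 2, 12, 13, 6, 10, 14]. Tests: 12 box, 1 leaf. Nearest: miss.

== RESULT ==
12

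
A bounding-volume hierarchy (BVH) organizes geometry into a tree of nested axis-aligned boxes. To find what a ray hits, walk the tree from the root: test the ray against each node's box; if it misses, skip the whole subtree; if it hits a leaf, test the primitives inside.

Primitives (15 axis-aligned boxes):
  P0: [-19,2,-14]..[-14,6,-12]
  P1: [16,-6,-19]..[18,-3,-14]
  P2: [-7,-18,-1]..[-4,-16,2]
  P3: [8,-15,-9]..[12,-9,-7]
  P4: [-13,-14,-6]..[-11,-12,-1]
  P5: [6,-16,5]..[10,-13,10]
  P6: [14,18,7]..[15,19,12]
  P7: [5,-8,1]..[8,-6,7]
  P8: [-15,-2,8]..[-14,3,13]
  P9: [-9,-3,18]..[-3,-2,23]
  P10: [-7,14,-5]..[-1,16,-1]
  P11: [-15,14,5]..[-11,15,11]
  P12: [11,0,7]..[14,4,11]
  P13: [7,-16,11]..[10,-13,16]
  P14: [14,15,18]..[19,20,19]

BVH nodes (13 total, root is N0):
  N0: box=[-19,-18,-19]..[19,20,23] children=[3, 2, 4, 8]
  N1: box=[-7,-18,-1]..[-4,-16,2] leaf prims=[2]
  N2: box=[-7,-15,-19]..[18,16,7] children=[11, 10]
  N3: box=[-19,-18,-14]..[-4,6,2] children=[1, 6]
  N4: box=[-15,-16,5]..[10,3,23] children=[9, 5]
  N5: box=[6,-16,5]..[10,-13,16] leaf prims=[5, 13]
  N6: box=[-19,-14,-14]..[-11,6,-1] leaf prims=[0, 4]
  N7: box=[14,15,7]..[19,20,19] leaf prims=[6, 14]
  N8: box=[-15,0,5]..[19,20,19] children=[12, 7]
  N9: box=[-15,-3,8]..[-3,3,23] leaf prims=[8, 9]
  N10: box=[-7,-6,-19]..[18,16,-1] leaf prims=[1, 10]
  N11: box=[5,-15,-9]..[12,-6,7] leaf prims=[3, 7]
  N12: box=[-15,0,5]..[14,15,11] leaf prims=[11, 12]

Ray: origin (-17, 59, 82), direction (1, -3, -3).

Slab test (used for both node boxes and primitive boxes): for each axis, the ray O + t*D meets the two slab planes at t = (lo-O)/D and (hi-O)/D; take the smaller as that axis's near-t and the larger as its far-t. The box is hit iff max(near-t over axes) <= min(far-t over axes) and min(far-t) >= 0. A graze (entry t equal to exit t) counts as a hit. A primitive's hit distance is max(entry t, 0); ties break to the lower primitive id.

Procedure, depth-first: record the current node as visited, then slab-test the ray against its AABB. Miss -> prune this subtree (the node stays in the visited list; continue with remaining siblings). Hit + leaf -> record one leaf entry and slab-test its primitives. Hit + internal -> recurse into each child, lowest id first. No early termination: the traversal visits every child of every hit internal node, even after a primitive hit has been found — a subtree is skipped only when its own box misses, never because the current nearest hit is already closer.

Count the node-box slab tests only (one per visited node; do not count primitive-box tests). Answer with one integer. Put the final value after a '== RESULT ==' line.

Traverse from the root:
N0 x:[-2,36] y:[13,77/3] z:[59/3,101/3] -> hit [59/3,77/3], descend [2, 3, 4, 8]
  N2 x:[10,35] y:[43/3,74/3] z:[25,101/3] -> miss, prune
  N3 x:[-2,13] y:[53/3,77/3] z:[80/3,32] -> miss, prune
  N4 x:[2,27] y:[56/3,25] z:[59/3,77/3] -> hit [59/3,25], descend [5, 9]
    N5 x:[23,27] y:[24,25] z:[22,77/3] -> hit [24,25] leaf, test {P5@t=24, P13(miss)}
    N9 x:[2,14] y:[56/3,62/3] z:[59/3,74/3] -> miss, prune
  N8 x:[2,36] y:[13,59/3] z:[21,77/3] -> miss, prune

Summary -> nodes [0, 2, 3, 4, 5, 9, 8]; box-tests=7; leaf-entries=1; first=P5

== RESULT ==
7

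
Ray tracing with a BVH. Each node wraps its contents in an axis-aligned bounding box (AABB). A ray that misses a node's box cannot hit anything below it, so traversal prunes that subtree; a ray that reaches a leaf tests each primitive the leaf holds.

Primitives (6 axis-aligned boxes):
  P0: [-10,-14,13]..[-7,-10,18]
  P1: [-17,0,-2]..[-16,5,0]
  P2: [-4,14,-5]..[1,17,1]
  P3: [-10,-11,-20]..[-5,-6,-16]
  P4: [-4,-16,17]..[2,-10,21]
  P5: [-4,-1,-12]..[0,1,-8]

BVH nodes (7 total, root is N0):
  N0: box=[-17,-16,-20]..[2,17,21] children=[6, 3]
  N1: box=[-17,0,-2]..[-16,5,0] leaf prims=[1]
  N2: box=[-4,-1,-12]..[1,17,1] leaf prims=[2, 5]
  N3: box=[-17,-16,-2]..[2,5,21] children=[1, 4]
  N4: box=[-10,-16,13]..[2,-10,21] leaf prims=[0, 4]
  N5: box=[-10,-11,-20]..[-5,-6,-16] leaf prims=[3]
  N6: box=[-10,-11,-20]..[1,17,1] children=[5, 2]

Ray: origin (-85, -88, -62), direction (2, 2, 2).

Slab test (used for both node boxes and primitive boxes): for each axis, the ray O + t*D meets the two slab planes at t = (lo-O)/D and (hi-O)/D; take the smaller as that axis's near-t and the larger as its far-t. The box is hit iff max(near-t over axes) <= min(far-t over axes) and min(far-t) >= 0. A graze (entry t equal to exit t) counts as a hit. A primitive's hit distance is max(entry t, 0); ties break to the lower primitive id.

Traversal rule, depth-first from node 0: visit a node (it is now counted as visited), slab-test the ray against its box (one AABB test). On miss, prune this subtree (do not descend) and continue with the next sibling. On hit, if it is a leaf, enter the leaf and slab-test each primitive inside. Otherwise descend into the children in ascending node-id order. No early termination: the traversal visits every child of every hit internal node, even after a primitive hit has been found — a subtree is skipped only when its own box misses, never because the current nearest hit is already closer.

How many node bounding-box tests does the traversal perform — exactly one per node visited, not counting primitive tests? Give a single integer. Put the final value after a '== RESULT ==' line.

Traverse from the root:
N0 x:[34,87/2] y:[36,105/2] z:[21,83/2] -> hit [36,83/2], descend [3, 6]
  N3 x:[34,87/2] y:[36,93/2] z:[30,83/2] -> hit [36,83/2], descend [1, 4]
    N1 x:[34,69/2] y:[44,93/2] z:[30,31] -> miss, prune
    N4 x:[75/2,87/2] y:[36,39] z:[75/2,83/2] -> hit [75/2,39] leaf, test {P0@t=75/2, P4(miss)}
  N6 x:[75/2,43] y:[77/2,105/2] z:[21,63/2] -> miss, prune

Summary -> nodes [0, 3, 1, 4, 6]; box-tests=5; leaf-entries=1; first=P0

== RESULT ==
5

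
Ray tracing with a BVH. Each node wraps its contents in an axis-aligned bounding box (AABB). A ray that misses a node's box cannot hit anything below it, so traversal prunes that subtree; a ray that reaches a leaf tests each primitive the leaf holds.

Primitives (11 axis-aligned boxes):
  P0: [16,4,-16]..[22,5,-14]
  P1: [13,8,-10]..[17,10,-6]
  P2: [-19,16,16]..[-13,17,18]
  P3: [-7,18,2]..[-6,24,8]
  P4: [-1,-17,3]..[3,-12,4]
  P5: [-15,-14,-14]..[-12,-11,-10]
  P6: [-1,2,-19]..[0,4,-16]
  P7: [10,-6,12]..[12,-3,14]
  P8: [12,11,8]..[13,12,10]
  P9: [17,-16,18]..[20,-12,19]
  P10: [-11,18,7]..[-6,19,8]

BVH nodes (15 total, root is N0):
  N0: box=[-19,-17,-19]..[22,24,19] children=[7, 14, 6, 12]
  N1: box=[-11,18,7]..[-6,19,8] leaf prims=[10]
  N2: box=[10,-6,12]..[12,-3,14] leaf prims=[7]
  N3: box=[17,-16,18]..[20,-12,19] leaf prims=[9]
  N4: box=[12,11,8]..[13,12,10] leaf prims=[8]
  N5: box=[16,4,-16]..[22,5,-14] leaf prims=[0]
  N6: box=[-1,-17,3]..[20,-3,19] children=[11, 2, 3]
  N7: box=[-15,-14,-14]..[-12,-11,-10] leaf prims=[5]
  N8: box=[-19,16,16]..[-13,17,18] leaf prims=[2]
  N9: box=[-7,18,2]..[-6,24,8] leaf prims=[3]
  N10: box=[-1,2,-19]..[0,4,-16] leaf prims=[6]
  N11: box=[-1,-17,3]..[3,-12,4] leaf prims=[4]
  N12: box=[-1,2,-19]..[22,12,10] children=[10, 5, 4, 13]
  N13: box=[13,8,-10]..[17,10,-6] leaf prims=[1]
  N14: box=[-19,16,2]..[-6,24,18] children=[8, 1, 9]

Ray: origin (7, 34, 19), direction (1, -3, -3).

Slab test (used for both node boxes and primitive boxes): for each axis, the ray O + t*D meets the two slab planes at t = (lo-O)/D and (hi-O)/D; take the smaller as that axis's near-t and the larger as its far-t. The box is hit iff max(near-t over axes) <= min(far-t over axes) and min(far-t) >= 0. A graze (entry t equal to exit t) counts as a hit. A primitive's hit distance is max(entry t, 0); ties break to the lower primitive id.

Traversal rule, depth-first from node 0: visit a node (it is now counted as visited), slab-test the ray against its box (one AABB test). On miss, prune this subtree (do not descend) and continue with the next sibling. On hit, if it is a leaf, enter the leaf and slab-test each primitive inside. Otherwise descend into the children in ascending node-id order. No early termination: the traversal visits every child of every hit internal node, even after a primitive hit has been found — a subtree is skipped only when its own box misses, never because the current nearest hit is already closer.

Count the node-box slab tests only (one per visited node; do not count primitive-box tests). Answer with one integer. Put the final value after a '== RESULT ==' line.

Walk:
N0 x:[-26,15] y:[10/3,17] z:[0,38/3] -> hit [10/3,38/3], descend [6, 7, 12, 14]
  N6 x:[-8,13] y:[37/3,17] z:[0,16/3] -> miss, prune
  N7 x:[-22,-19] y:[15,16] z:[29/3,11] -> miss, prune
  N12 x:[-8,15] y:[22/3,32/3] z:[3,38/3] -> hit [22/3,32/3], descend [4, 5, 10, 13]
    N4 x:[5,6] y:[22/3,23/3] z:[3,11/3] -> miss, prune
    N5 x:[9,15] y:[29/3,10] z:[11,35/3] -> miss, prune
    N10 x:[-8,-7] y:[10,32/3] z:[35/3,38/3] -> miss, prune
    N13 x:[6,10] y:[8,26/3] z:[25/3,29/3] -> hit [25/3,26/3] leaf, test {P1@t=25/3}
  N14 x:[-26,-13] y:[10/3,6] z:[1/3,17/3] -> miss, prune

Visited [0, 6, 7, 12, 4, 5, 10, 13, 14]. Tests: 9 box, 1 leaf. Nearest: P1.

== RESULT ==
9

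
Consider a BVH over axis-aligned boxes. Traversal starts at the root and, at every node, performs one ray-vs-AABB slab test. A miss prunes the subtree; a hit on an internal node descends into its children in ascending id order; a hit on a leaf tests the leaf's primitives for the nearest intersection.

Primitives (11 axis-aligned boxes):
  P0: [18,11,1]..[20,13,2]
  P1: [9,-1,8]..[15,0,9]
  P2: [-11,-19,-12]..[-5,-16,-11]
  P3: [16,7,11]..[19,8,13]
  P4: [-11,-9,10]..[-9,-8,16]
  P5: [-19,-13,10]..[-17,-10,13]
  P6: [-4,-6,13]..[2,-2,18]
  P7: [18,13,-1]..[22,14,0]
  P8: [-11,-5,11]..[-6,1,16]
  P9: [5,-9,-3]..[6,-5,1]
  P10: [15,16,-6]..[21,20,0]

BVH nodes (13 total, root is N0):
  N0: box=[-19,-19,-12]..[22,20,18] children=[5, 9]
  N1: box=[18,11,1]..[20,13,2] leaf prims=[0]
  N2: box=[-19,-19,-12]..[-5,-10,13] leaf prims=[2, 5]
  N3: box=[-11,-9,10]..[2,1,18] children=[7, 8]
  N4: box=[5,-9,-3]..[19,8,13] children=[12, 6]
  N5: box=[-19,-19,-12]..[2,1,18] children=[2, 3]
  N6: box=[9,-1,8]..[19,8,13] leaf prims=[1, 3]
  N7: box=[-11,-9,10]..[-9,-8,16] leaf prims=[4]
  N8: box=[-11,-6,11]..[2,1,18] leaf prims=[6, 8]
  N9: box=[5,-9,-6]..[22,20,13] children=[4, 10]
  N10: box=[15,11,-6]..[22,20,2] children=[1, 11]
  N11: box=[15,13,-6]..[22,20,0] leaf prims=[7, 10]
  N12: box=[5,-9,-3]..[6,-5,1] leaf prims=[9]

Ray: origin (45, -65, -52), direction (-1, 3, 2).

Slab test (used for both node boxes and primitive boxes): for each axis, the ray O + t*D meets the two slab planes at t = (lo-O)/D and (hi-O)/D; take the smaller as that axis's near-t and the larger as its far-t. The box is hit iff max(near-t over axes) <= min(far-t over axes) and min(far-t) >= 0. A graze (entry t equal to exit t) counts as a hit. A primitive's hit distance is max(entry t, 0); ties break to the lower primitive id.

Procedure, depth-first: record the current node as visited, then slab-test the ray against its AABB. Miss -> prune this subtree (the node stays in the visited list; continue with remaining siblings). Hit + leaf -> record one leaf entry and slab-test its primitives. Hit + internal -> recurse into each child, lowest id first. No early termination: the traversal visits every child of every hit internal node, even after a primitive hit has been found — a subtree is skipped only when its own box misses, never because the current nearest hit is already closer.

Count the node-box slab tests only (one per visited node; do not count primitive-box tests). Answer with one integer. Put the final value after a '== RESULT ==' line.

Traverse from the root:
N0 x:[23,64] y:[46/3,85/3] z:[20,35] -> hit [23,85/3], descend [5, 9]
  N5 x:[43,64] y:[46/3,22] z:[20,35] -> miss, prune
  N9 x:[23,40] y:[56/3,85/3] z:[23,65/2] -> hit [23,85/3], descend [4, 10]
    N4 x:[26,40] y:[56/3,73/3] z:[49/2,65/2] -> miss, prune
    N10 x:[23,30] y:[76/3,85/3] z:[23,27] -> hit [76/3,27], descend [1, 11]
      N1 x:[25,27] y:[76/3,26] z:[53/2,27] -> miss, prune
      N11 x:[23,30] y:[26,85/3] z:[23,26] -> hit [26,26] leaf, test {P7@t=26, P10(miss)}

order=[0, 5, 9, 4, 10, 1, 11]  |boxes|=7  |leaves|=1  hit=P7

== RESULT ==
7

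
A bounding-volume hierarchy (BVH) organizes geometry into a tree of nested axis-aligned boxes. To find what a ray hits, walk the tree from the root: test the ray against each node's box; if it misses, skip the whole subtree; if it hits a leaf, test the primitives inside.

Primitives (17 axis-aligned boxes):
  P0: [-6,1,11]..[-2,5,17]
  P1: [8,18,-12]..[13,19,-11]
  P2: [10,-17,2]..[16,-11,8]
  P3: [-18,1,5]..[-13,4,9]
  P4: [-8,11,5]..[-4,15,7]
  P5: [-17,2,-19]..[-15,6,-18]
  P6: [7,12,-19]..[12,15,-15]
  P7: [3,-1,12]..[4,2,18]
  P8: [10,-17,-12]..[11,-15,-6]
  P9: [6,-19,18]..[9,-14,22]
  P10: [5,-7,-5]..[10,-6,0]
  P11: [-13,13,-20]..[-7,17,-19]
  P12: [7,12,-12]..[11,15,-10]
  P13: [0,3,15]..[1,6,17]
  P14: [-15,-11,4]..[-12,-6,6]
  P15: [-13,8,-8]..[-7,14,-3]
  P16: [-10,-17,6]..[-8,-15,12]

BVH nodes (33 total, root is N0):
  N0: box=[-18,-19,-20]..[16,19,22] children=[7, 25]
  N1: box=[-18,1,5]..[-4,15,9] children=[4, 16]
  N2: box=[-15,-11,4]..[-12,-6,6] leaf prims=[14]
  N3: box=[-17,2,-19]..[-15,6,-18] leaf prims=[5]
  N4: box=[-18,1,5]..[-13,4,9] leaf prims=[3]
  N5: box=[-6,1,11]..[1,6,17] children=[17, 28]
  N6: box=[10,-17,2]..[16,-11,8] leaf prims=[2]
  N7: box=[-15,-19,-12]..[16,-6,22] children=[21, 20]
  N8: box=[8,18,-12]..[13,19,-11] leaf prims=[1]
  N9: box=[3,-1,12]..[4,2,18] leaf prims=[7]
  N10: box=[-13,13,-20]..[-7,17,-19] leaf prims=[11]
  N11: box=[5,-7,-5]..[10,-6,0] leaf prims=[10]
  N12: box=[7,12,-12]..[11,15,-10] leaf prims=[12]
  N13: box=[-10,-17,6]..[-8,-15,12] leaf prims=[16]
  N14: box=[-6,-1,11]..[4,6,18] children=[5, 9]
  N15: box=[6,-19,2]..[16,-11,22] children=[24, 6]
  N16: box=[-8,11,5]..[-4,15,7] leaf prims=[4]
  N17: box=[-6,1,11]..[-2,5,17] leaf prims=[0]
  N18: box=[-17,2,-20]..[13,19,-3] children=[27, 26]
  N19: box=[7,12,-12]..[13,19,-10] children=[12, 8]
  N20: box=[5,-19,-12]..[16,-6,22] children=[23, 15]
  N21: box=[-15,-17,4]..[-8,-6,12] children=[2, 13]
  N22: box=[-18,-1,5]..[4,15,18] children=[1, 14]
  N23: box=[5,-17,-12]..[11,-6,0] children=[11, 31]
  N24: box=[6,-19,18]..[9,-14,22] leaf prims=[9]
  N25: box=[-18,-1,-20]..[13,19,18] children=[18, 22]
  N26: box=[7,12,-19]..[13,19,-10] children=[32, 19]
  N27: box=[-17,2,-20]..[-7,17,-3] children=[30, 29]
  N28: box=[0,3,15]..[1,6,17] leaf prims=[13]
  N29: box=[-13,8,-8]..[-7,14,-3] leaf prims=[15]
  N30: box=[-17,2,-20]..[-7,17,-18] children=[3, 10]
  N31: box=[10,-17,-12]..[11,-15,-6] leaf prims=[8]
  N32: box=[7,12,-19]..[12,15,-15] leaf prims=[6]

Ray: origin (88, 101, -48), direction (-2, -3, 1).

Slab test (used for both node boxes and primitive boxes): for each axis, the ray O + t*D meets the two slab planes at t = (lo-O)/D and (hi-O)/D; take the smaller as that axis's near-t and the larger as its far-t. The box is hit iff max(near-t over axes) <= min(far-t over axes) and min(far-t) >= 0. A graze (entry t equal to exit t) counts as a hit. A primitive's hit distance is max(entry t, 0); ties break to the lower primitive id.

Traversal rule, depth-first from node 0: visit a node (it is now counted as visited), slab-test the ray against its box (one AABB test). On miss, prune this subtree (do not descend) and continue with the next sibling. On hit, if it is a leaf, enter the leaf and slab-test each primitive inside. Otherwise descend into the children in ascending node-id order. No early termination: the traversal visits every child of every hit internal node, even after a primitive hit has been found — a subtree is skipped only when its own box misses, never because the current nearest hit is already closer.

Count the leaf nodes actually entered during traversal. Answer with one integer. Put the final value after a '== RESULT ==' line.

Traverse from the root:
N0 x:[36,53] y:[82/3,40] z:[28,70] -> hit [36,40], descend [7, 25]
  N7 x:[36,103/2] y:[107/3,40] z:[36,70] -> hit [36,40], descend [20, 21]
    N20 x:[36,83/2] y:[107/3,40] z:[36,70] -> hit [36,40], descend [15, 23]
      N15 x:[36,41] y:[112/3,40] z:[50,70] -> miss, prune
      N23 x:[77/2,83/2] y:[107/3,118/3] z:[36,48] -> hit [77/2,118/3], descend [11, 31]
        N11 x:[39,83/2] y:[107/3,36] z:[43,48] -> miss, prune
        N31 x:[77/2,39] y:[116/3,118/3] z:[36,42] -> hit [116/3,39] leaf, test {P8@t=116/3}
    N21 x:[48,103/2] y:[107/3,118/3] z:[52,60] -> miss, prune
  N25 x:[75/2,53] y:[82/3,34] z:[28,66] -> miss, prune

9 AABB tests over nodes [0, 7, 20, 15, 23, 11, 31, 21, 25]; 1 leaf entered; closest P8.

== RESULT ==
1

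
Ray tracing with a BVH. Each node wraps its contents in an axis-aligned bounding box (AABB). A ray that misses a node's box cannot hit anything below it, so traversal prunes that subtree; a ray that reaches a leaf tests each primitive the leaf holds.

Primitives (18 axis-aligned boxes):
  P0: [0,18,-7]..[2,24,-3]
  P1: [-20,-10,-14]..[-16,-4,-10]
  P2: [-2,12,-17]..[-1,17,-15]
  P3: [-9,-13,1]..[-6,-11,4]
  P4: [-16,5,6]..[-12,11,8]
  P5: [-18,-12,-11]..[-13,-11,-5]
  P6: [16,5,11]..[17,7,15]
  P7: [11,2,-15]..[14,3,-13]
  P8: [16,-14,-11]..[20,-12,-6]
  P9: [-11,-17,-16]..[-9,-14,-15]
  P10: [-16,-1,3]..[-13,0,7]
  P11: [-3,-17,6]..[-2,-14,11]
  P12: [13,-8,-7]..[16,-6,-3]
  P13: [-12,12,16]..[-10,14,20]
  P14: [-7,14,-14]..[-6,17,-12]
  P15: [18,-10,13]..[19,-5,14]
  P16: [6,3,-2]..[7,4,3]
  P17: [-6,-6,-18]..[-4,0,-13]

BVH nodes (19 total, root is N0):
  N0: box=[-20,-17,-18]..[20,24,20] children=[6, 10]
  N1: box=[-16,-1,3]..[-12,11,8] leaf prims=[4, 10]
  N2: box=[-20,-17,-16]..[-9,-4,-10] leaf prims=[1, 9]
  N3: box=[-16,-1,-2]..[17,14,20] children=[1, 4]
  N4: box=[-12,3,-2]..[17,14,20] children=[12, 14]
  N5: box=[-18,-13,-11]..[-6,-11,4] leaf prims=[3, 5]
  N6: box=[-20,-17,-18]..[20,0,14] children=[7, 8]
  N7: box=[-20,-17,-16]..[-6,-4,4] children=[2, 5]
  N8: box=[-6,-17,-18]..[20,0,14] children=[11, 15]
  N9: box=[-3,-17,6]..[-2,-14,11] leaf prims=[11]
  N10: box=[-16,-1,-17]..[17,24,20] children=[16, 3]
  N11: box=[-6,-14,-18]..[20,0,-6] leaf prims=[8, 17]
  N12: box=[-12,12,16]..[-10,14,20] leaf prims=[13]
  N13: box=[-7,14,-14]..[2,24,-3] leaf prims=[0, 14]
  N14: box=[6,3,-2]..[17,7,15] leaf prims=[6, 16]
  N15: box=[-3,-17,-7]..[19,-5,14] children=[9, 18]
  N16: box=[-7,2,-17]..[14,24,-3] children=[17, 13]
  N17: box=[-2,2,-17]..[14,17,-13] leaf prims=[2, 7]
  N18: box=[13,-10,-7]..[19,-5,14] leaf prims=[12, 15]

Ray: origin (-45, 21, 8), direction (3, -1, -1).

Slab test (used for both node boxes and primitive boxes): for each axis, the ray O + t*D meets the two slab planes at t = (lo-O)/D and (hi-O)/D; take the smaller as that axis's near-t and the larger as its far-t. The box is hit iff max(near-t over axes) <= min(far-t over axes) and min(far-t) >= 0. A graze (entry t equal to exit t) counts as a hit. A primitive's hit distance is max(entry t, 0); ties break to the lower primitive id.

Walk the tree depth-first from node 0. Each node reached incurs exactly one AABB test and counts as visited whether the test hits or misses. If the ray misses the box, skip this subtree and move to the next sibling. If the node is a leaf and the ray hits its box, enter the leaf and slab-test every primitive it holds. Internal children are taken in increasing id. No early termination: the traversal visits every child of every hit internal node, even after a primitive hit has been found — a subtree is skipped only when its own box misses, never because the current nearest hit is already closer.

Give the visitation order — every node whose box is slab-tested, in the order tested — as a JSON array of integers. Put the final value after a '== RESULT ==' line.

Trace the traversal:
N0 x:[25/3,65/3] y:[-3,38] z:[-12,26] -> hit [25/3,65/3], descend [6, 10]
  N6 x:[25/3,65/3] y:[21,38] z:[-6,26] -> hit [21,65/3], descend [7, 8]
    N7 x:[25/3,13] y:[25,38] z:[4,24] -> miss, prune
    N8 x:[13,65/3] y:[21,38] z:[-6,26] -> hit [21,65/3], descend [11, 15]
      N11 x:[13,65/3] y:[21,35] z:[14,26] -> hit [21,65/3] leaf, test {P8(miss), P17(miss)}
      N15 x:[14,64/3] y:[26,38] z:[-6,15] -> miss, prune
  N10 x:[29/3,62/3] y:[-3,22] z:[-12,25] -> hit [29/3,62/3], descend [3, 16]
    N3 x:[29/3,62/3] y:[7,22] z:[-12,10] -> hit [29/3,10], descend [1, 4]
      N1 x:[29/3,11] y:[10,22] z:[0,5] -> miss, prune
      N4 x:[11,62/3] y:[7,18] z:[-12,10] -> miss, prune
    N16 x:[38/3,59/3] y:[-3,19] z:[11,25] -> hit [38/3,19], descend [13, 17]
      N13 x:[38/3,47/3] y:[-3,7] z:[11,22] -> miss, prune
      N17 x:[43/3,59/3] y:[4,19] z:[21,25] -> miss, prune

Summary -> nodes [0, 6, 7, 8, 11, 15, 10, 3, 1, 4, 16, 13, 17]; box-tests=13; leaf-entries=1; first=miss

== RESULT ==
[0, 6, 7, 8, 11, 15, 10, 3, 1, 4, 16, 13, 17]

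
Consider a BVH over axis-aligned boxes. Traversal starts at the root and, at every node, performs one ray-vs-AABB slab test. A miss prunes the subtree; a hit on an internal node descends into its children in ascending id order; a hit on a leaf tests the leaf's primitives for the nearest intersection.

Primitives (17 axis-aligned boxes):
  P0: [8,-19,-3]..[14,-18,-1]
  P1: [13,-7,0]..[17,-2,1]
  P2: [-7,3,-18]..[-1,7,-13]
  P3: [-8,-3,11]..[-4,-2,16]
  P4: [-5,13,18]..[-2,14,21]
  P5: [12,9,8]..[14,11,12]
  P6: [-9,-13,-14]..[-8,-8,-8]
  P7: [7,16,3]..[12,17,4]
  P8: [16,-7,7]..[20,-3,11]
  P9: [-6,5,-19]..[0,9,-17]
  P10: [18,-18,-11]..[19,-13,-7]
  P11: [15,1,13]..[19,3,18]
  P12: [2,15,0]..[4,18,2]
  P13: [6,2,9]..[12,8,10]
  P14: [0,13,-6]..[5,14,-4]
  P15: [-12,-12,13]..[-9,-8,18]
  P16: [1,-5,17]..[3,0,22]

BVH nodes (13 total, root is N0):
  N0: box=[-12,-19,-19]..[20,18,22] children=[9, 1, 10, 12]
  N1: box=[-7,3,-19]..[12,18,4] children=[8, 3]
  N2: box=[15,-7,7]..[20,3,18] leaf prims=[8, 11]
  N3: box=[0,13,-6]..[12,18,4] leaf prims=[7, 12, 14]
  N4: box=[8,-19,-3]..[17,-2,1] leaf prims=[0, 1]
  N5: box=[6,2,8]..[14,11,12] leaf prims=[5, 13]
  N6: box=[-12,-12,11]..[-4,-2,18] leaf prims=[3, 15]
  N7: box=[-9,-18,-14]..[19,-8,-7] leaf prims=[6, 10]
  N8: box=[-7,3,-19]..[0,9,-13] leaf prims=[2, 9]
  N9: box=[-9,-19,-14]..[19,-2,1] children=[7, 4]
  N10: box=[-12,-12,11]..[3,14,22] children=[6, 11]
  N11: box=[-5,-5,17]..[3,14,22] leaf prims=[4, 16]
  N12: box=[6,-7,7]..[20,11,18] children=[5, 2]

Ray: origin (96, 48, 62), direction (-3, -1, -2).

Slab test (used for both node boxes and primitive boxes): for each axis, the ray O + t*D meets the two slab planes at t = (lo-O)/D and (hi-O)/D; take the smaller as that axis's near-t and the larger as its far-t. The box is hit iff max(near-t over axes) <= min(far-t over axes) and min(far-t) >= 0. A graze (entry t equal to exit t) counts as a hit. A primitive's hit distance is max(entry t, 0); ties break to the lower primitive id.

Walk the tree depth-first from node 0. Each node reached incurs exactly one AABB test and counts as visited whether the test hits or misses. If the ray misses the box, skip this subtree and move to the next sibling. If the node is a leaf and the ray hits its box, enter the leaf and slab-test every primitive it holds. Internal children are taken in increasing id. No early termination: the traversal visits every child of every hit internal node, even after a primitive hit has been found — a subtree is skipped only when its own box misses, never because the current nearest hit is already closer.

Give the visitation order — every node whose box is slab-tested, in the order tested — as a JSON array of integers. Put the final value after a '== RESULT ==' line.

Trace the traversal:
N0 x:[76/3,36] y:[30,67] z:[20,81/2] -> hit [30,36], descend [1, 9, 10, 12]
  N1 x:[28,103/3] y:[30,45] z:[29,81/2] -> hit [30,103/3], descend [3, 8]
    N3 x:[28,32] y:[30,35] z:[29,34] -> hit [30,32] leaf, test {P7(miss), P12@t=92/3, P14(miss)}
    N8 x:[32,103/3] y:[39,45] z:[75/2,81/2] -> miss, prune
  N9 x:[77/3,35] y:[50,67] z:[61/2,38] -> miss, prune
  N10 x:[31,36] y:[34,60] z:[20,51/2] -> miss, prune
  N12 x:[76/3,30] y:[37,55] z:[22,55/2] -> miss, prune

Visited [0, 1, 3, 8, 9, 10, 12]. Tests: 7 box, 1 leaf. Nearest: P12.

== RESULT ==
[0, 1, 3, 8, 9, 10, 12]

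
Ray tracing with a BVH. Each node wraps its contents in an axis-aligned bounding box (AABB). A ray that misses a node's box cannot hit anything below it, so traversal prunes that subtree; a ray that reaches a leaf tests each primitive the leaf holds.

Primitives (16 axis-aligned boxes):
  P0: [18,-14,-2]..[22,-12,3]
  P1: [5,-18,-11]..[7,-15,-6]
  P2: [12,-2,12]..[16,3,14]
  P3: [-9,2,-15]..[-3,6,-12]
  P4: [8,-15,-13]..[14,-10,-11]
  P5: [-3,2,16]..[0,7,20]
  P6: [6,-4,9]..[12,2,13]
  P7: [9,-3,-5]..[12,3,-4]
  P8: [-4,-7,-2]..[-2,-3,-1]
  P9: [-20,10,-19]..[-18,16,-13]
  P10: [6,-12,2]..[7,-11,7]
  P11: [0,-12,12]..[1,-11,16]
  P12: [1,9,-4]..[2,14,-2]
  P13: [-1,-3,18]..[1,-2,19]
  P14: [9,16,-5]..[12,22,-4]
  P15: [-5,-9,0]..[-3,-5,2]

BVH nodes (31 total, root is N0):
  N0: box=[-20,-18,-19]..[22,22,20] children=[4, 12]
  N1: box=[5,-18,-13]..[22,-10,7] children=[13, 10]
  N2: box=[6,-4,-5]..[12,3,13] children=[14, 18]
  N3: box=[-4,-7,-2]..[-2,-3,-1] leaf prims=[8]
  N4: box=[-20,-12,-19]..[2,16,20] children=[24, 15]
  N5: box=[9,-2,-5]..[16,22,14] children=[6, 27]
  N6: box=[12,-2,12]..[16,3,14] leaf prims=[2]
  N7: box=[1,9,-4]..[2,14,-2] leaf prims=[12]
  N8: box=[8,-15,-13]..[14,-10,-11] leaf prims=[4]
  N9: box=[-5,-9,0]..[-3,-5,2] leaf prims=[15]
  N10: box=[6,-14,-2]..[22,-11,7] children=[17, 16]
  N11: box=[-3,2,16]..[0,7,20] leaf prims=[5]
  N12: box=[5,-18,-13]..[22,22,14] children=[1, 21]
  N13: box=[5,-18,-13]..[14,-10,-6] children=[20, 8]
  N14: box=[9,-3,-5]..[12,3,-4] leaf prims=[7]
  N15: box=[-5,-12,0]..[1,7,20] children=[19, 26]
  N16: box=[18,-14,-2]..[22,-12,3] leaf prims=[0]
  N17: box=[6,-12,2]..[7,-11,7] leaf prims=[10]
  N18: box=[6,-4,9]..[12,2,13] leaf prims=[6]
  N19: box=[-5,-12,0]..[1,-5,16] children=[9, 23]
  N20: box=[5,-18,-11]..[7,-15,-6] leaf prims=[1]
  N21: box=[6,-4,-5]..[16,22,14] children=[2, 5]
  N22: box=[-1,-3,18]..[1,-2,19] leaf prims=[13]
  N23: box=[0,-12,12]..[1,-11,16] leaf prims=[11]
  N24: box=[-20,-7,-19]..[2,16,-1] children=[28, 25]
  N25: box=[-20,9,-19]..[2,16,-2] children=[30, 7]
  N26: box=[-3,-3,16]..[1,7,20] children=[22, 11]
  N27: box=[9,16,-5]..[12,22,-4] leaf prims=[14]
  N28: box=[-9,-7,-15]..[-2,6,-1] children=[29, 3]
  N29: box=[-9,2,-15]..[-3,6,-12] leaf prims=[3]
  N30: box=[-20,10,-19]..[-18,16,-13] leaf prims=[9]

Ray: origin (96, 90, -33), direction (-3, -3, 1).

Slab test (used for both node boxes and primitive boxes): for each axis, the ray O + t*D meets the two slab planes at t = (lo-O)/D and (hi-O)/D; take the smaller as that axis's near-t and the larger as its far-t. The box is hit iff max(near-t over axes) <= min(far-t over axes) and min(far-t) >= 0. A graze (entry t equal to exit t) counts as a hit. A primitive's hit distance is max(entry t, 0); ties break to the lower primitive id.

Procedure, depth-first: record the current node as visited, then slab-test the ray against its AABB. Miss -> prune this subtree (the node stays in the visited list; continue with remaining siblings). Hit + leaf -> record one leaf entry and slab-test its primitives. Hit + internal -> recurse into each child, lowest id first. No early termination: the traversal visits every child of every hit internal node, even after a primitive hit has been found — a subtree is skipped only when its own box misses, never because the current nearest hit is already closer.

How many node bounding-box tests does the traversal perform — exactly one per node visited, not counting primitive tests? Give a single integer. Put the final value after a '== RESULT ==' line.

Walk:
N0 x:[74/3,116/3] y:[68/3,36] z:[14,53] -> hit [74/3,36], descend [4, 12]
  N4 x:[94/3,116/3] y:[74/3,34] z:[14,53] -> hit [94/3,34], descend [15, 24]
    N15 x:[95/3,101/3] y:[83/3,34] z:[33,53] -> hit [33,101/3], descend [19, 26]
      N19 x:[95/3,101/3] y:[95/3,34] z:[33,49] -> hit [33,101/3], descend [9, 23]
        N9 x:[33,101/3] y:[95/3,33] z:[33,35] -> hit [33,33] leaf, test {P15@t=33}
        N23 x:[95/3,32] y:[101/3,34] z:[45,49] -> miss, prune
      N26 x:[95/3,33] y:[83/3,31] z:[49,53] -> miss, prune
    N24 x:[94/3,116/3] y:[74/3,97/3] z:[14,32] -> hit [94/3,32], descend [25, 28]
      N25 x:[94/3,116/3] y:[74/3,27] z:[14,31] -> miss, prune
      N28 x:[98/3,35] y:[28,97/3] z:[18,32] -> miss, prune
  N12 x:[74/3,91/3] y:[68/3,36] z:[20,47] -> hit [74/3,91/3], descend [1, 21]
    N1 x:[74/3,91/3] y:[100/3,36] z:[20,40] -> miss, prune
    N21 x:[80/3,30] y:[68/3,94/3] z:[28,47] -> hit [28,30], descend [2, 5]
      N2 x:[28,30] y:[29,94/3] z:[28,46] -> hit [29,30], descend [14, 18]
        N14 x:[28,29] y:[29,31] z:[28,29] -> hit [29,29] leaf, test {P7@t=29}
        N18 x:[28,30] y:[88/3,94/3] z:[42,46] -> miss, prune
      N5 x:[80/3,29] y:[68/3,92/3] z:[28,47] -> hit [28,29], descend [6, 27]
        N6 x:[80/3,28] y:[29,92/3] z:[45,47] -> miss, prune
        N27 x:[28,29] y:[68/3,74/3] z:[28,29] -> miss, prune

Visited [0, 4, 15, 19, 9, 23, 26, 24, 25, 28, 12, 1, 21, 2, 14, 18, 5, 6, 27]. Tests: 19 box, 2 leaf. Nearest: P7.

== RESULT ==
19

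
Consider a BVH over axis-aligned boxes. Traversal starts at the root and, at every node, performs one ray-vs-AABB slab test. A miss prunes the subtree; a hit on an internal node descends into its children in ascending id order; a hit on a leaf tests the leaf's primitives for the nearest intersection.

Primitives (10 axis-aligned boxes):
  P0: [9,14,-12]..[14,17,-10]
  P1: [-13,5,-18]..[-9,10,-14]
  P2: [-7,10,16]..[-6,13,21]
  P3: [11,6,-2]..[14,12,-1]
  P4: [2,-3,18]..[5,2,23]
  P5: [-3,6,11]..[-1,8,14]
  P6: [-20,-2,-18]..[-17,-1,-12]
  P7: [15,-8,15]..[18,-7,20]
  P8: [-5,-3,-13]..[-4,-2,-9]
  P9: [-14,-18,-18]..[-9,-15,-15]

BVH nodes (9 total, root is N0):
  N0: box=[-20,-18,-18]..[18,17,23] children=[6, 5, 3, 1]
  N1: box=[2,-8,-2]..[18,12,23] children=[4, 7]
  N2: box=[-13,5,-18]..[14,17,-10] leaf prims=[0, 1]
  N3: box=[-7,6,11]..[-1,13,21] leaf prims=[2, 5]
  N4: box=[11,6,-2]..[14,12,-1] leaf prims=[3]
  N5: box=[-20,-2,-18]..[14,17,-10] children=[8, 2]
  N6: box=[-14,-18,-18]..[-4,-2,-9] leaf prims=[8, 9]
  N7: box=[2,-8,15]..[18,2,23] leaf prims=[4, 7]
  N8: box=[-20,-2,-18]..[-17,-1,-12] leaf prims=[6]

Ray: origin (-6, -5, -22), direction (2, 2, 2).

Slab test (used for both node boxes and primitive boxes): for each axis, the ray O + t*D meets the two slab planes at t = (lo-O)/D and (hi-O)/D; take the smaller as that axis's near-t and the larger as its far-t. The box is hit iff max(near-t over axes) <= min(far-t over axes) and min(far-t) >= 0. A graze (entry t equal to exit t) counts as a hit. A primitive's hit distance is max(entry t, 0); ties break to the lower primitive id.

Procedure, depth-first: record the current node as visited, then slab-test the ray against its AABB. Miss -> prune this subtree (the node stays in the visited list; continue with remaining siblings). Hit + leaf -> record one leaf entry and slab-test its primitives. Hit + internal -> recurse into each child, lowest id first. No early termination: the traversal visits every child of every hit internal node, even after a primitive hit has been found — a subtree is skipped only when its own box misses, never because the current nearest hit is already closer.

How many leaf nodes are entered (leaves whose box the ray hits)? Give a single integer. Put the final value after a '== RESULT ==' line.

Trace the traversal:
N0 x:[-7,12] y:[-13/2,11] z:[2,45/2] -> hit [2,11], descend [1, 3, 5, 6]
  N1 x:[4,12] y:[-3/2,17/2] z:[10,45/2] -> miss, prune
  N3 x:[-1/2,5/2] y:[11/2,9] z:[33/2,43/2] -> miss, prune
  N5 x:[-7,10] y:[3/2,11] z:[2,6] -> hit [2,6], descend [2, 8]
    N2 x:[-7/2,10] y:[5,11] z:[2,6] -> hit [5,6] leaf, test {P0(miss), P1(miss)}
    N8 x:[-7,-11/2] y:[3/2,2] z:[2,5] -> miss, prune
  N6 x:[-4,1] y:[-13/2,3/2] z:[2,13/2] -> miss, prune

order=[0, 1, 3, 5, 2, 8, 6]  |boxes|=7  |leaves|=1  hit=miss

== RESULT ==
1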